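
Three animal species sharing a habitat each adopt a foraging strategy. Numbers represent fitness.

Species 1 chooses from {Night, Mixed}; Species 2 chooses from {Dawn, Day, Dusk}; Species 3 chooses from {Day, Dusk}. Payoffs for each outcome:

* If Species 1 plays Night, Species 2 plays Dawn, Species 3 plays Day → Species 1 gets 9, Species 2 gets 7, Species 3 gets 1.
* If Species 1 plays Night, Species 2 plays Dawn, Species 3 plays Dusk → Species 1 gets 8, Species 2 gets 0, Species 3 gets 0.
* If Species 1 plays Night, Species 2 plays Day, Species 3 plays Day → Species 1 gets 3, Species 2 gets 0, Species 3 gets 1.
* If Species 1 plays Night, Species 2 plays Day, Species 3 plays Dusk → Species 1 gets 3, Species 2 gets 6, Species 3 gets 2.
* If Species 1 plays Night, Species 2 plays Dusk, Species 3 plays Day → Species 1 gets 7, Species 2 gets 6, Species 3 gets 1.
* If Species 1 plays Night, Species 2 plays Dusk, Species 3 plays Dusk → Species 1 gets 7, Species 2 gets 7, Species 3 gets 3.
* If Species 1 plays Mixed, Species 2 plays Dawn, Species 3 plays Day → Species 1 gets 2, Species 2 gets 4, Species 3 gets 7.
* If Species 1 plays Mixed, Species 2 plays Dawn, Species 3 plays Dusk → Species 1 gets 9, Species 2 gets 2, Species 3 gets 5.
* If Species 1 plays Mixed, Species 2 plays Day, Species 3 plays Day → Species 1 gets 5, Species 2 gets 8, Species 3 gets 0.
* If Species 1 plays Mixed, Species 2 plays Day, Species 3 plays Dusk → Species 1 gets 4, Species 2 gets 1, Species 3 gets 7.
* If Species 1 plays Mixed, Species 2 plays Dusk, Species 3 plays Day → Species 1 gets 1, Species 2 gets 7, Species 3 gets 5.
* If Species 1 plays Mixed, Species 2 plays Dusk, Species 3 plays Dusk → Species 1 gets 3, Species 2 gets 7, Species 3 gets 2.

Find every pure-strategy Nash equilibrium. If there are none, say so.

Pure-strategy Nash equilibria: (Night, Dawn, Day); (Night, Dusk, Dusk)

Species 1 against (Dawn, Day): payoffs 9, 2 → best response Night.
Species 1 against (Dawn, Dusk): payoffs 8, 9 → best response Mixed.
Species 1 against (Day, Day): payoffs 3, 5 → best response Mixed.
Species 1 against (Day, Dusk): payoffs 3, 4 → best response Mixed.
Species 1 against (Dusk, Day): payoffs 7, 1 → best response Night.
Species 1 against (Dusk, Dusk): payoffs 7, 3 → best response Night.
Species 2 against (Night, Day): payoffs 7, 0, 6 → best response Dawn.
Species 2 against (Night, Dusk): payoffs 0, 6, 7 → best response Dusk.
Species 2 against (Mixed, Day): payoffs 4, 8, 7 → best response Day.
Species 2 against (Mixed, Dusk): payoffs 2, 1, 7 → best response Dusk.
Species 3 against (Night, Dawn): payoffs 1, 0 → best response Day.
Species 3 against (Night, Day): payoffs 1, 2 → best response Dusk.
Species 3 against (Night, Dusk): payoffs 1, 3 → best response Dusk.
Species 3 against (Mixed, Dawn): payoffs 7, 5 → best response Day.
Species 3 against (Mixed, Day): payoffs 0, 7 → best response Dusk.
Species 3 against (Mixed, Dusk): payoffs 5, 2 → best response Day.
Mutual best responses: (Night, Dawn, Day); (Night, Dusk, Dusk).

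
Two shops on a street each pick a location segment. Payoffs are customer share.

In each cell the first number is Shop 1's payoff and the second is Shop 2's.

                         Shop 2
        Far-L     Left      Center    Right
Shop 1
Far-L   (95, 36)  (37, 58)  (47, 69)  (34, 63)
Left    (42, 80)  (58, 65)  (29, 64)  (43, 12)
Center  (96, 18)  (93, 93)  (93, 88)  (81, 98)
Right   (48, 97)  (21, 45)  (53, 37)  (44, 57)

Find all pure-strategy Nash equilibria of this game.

Mark each player's best response to every combination of opponents' strategies; a profile where every player is best-responding is a pure Nash equilibrium.
Shop 1 against Far-L: payoffs 95, 42, 96, 48 → best response Center.
Shop 1 against Left: payoffs 37, 58, 93, 21 → best response Center.
Shop 1 against Center: payoffs 47, 29, 93, 53 → best response Center.
Shop 1 against Right: payoffs 34, 43, 81, 44 → best response Center.
Shop 2 against Far-L: payoffs 36, 58, 69, 63 → best response Center.
Shop 2 against Left: payoffs 80, 65, 64, 12 → best response Far-L.
Shop 2 against Center: payoffs 18, 93, 88, 98 → best response Right.
Shop 2 against Right: payoffs 97, 45, 37, 57 → best response Far-L.
Mutual best responses: (Center, Right).

(Center, Right)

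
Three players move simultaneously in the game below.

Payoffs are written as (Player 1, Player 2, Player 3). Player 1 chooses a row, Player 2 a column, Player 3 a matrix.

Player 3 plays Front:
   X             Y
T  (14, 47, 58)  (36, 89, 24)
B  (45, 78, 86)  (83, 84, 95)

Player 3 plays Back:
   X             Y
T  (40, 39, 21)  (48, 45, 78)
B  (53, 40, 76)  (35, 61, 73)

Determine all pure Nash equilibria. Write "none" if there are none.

(T, Y, Back); (B, Y, Front)

For each player, find the best response to each opponent profile; mutual best responses are the pure NE.
Player 1 against (X, Front): payoffs 14, 45 → best response B.
Player 1 against (X, Back): payoffs 40, 53 → best response B.
Player 1 against (Y, Front): payoffs 36, 83 → best response B.
Player 1 against (Y, Back): payoffs 48, 35 → best response T.
Player 2 against (T, Front): payoffs 47, 89 → best response Y.
Player 2 against (T, Back): payoffs 39, 45 → best response Y.
Player 2 against (B, Front): payoffs 78, 84 → best response Y.
Player 2 against (B, Back): payoffs 40, 61 → best response Y.
Player 3 against (T, X): payoffs 58, 21 → best response Front.
Player 3 against (T, Y): payoffs 24, 78 → best response Back.
Player 3 against (B, X): payoffs 86, 76 → best response Front.
Player 3 against (B, Y): payoffs 95, 73 → best response Front.
Mutual best responses: (T, Y, Back); (B, Y, Front).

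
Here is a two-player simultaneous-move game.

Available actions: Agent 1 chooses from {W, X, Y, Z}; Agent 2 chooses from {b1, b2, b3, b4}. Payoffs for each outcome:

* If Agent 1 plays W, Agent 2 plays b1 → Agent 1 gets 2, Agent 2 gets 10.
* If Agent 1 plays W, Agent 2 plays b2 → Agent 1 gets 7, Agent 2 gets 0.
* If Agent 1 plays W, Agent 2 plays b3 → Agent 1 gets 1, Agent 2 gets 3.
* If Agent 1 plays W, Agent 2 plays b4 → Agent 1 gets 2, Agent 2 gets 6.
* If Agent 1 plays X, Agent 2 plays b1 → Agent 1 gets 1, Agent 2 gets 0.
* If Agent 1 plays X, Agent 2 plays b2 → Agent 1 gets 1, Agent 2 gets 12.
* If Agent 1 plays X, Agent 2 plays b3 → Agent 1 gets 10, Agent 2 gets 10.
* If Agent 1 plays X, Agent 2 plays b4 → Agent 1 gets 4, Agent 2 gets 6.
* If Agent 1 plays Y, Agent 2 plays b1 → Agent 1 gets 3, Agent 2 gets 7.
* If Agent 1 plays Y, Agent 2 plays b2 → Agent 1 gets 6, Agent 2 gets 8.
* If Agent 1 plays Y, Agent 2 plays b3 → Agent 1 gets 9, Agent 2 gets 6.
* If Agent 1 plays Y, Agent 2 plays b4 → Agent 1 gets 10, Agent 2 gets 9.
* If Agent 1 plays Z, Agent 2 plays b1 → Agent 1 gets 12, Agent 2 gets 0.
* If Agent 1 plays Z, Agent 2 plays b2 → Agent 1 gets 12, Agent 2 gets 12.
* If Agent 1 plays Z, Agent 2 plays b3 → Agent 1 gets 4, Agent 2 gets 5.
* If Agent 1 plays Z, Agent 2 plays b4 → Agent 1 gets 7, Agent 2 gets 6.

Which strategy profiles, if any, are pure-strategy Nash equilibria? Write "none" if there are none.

(Y, b4), (Z, b2)

For each player, find the best response to each opponent profile; mutual best responses are the pure NE.
Agent 1 against b1: payoffs 2, 1, 3, 12 → best response Z.
Agent 1 against b2: payoffs 7, 1, 6, 12 → best response Z.
Agent 1 against b3: payoffs 1, 10, 9, 4 → best response X.
Agent 1 against b4: payoffs 2, 4, 10, 7 → best response Y.
Agent 2 against W: payoffs 10, 0, 3, 6 → best response b1.
Agent 2 against X: payoffs 0, 12, 10, 6 → best response b2.
Agent 2 against Y: payoffs 7, 8, 6, 9 → best response b4.
Agent 2 against Z: payoffs 0, 12, 5, 6 → best response b2.
Mutual best responses: (Y, b4); (Z, b2).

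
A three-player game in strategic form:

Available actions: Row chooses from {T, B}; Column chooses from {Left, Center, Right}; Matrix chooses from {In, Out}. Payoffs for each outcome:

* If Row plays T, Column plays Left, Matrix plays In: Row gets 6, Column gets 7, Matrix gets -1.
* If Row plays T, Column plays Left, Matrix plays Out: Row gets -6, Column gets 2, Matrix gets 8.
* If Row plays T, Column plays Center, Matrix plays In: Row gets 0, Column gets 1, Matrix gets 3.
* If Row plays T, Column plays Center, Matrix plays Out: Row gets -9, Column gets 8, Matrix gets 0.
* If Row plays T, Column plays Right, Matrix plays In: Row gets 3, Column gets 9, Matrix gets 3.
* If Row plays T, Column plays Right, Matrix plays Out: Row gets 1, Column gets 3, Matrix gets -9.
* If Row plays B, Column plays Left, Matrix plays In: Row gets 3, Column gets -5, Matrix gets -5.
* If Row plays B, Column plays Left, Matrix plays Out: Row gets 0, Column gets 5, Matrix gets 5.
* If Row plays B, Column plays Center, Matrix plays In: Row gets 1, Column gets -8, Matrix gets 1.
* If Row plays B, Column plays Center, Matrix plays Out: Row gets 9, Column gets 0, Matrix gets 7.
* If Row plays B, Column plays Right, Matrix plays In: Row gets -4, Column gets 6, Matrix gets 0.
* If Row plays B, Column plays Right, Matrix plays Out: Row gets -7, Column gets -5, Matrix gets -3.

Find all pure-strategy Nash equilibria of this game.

Row against (Left, In): payoffs 6, 3 → best response T.
Row against (Left, Out): payoffs -6, 0 → best response B.
Row against (Center, In): payoffs 0, 1 → best response B.
Row against (Center, Out): payoffs -9, 9 → best response B.
Row against (Right, In): payoffs 3, -4 → best response T.
Row against (Right, Out): payoffs 1, -7 → best response T.
Column against (T, In): payoffs 7, 1, 9 → best response Right.
Column against (T, Out): payoffs 2, 8, 3 → best response Center.
Column against (B, In): payoffs -5, -8, 6 → best response Right.
Column against (B, Out): payoffs 5, 0, -5 → best response Left.
Matrix against (T, Left): payoffs -1, 8 → best response Out.
Matrix against (T, Center): payoffs 3, 0 → best response In.
Matrix against (T, Right): payoffs 3, -9 → best response In.
Matrix against (B, Left): payoffs -5, 5 → best response Out.
Matrix against (B, Center): payoffs 1, 7 → best response Out.
Matrix against (B, Right): payoffs 0, -3 → best response In.
Mutual best responses: (T, Right, In); (B, Left, Out).

Pure-strategy Nash equilibria: (T, Right, In) and (B, Left, Out)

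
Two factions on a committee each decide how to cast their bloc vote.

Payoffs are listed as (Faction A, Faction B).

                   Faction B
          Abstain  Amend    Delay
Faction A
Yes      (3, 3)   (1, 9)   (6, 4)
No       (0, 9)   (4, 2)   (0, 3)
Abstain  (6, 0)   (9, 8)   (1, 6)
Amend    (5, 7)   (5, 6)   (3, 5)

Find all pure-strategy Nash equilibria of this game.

The unique pure-strategy Nash equilibrium is (Abstain, Amend).

For each strategy profile, look for a profitable unilateral deviation.
(Yes, Abstain): Faction A can switch to Abstain (3 → 6). Not NE.
(Yes, Amend): Faction A can switch to No (1 → 4). Not NE.
(Yes, Delay): Faction B can switch to Amend (4 → 9). Not NE.
(No, Abstain): Faction A can switch to Yes (0 → 3). Not NE.
(No, Amend): Faction A can switch to Abstain (4 → 9). Not NE.
(No, Delay): Faction A can switch to Yes (0 → 6). Not NE.
(Abstain, Amend): Faction A gets 9, best alternative 5; Faction B gets 8, best alternative 6. No profitable deviation — NE.
(The remaining 5 profiles each have a profitable deviation by the same check.)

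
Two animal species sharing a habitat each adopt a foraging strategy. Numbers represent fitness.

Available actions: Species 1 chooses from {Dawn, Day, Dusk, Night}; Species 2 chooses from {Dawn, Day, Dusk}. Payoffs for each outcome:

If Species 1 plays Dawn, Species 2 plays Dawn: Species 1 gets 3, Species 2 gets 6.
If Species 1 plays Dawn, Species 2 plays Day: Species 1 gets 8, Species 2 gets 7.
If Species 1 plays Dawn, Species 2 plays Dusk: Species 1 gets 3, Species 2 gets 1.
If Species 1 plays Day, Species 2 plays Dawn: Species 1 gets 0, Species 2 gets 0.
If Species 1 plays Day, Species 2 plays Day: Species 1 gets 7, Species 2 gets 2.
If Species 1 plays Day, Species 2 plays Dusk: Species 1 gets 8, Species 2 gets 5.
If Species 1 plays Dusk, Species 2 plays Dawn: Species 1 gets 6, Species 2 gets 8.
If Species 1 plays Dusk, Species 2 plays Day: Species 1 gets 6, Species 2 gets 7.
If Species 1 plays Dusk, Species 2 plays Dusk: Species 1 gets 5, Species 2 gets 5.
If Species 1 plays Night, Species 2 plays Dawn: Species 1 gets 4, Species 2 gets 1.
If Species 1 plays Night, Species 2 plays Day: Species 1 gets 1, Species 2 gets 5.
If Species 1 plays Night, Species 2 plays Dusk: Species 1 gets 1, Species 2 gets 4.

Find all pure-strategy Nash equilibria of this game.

Check each profile: it is a Nash equilibrium iff no player can strictly gain by switching unilaterally.
(Dawn, Dawn): Species 1 can switch to Dusk (3 → 6). Not NE.
(Dawn, Day): Species 1 gets 8, best alternative 7; Species 2 gets 7, best alternative 6. No profitable deviation — NE.
(Dawn, Dusk): Species 1 can switch to Day (3 → 8). Not NE.
(Day, Dawn): Species 1 can switch to Dawn (0 → 3). Not NE.
(Day, Day): Species 1 can switch to Dawn (7 → 8). Not NE.
(Day, Dusk): Species 1 gets 8, best alternative 5; Species 2 gets 5, best alternative 2. No profitable deviation — NE.
(Dusk, Dawn): Species 1 gets 6, best alternative 4; Species 2 gets 8, best alternative 7. No profitable deviation — NE.
(Dusk, Day): Species 1 can switch to Dawn (6 → 8). Not NE.
(Dusk, Dusk): Species 1 can switch to Day (5 → 8). Not NE.
(Night, Dawn): Species 1 can switch to Dusk (4 → 6). Not NE.
(Night, Day): Species 1 can switch to Dawn (1 → 8). Not NE.
(Night, Dusk): Species 1 can switch to Dawn (1 → 3). Not NE.

The pure Nash equilibria are (Dawn, Day), (Day, Dusk), (Dusk, Dawn).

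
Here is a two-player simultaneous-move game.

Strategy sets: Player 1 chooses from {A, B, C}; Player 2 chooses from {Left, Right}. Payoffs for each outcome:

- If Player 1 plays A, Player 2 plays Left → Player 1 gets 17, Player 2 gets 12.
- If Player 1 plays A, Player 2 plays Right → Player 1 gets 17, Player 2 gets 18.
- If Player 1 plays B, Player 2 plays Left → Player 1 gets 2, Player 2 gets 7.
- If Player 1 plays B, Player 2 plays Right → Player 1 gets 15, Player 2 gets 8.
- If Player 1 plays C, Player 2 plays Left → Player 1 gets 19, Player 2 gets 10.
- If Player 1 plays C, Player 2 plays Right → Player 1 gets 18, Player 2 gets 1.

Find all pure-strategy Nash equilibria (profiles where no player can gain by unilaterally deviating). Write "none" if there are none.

For each player, find the best response to each opponent profile; mutual best responses are the pure NE.
Player 1 against Left: payoffs 17, 2, 19 → best response C.
Player 1 against Right: payoffs 17, 15, 18 → best response C.
Player 2 against A: payoffs 12, 18 → best response Right.
Player 2 against B: payoffs 7, 8 → best response Right.
Player 2 against C: payoffs 10, 1 → best response Left.
Mutual best responses: (C, Left).

The unique pure-strategy Nash equilibrium is (C, Left).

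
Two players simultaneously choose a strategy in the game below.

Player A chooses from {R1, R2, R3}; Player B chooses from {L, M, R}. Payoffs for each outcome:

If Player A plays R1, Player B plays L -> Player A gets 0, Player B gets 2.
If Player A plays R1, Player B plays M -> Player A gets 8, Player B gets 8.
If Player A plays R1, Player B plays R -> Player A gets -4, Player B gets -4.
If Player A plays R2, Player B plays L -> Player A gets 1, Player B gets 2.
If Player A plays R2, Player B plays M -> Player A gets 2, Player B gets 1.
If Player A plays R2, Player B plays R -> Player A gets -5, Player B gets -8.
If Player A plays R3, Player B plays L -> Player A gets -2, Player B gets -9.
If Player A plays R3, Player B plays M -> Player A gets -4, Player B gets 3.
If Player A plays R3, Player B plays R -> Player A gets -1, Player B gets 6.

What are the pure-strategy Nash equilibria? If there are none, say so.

For each player, find the best response to each opponent profile; mutual best responses are the pure NE.
Player A against L: payoffs 0, 1, -2 → best response R2.
Player A against M: payoffs 8, 2, -4 → best response R1.
Player A against R: payoffs -4, -5, -1 → best response R3.
Player B against R1: payoffs 2, 8, -4 → best response M.
Player B against R2: payoffs 2, 1, -8 → best response L.
Player B against R3: payoffs -9, 3, 6 → best response R.
Mutual best responses: (R1, M); (R2, L); (R3, R).

Pure-strategy Nash equilibria: (R1, M), (R2, L), (R3, R)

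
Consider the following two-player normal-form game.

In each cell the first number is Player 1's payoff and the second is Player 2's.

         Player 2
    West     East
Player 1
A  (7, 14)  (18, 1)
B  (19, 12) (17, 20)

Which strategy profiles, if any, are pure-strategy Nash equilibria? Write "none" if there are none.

Player 1 against West: payoffs 7, 19 → best response B.
Player 1 against East: payoffs 18, 17 → best response A.
Player 2 against A: payoffs 14, 1 → best response West.
Player 2 against B: payoffs 12, 20 → best response East.
No profile is a mutual best response for all players.

There is no pure-strategy Nash equilibrium.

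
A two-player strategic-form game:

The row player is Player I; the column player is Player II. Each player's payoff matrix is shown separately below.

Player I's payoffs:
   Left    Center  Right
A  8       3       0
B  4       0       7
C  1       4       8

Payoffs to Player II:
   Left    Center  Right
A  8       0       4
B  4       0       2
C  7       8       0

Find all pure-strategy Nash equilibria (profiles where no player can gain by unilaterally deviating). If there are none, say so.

Pure-strategy Nash equilibria: (A, Left), (C, Center)

Player I against Left: payoffs 8, 4, 1 → best response A.
Player I against Center: payoffs 3, 0, 4 → best response C.
Player I against Right: payoffs 0, 7, 8 → best response C.
Player II against A: payoffs 8, 0, 4 → best response Left.
Player II against B: payoffs 4, 0, 2 → best response Left.
Player II against C: payoffs 7, 8, 0 → best response Center.
Mutual best responses: (A, Left); (C, Center).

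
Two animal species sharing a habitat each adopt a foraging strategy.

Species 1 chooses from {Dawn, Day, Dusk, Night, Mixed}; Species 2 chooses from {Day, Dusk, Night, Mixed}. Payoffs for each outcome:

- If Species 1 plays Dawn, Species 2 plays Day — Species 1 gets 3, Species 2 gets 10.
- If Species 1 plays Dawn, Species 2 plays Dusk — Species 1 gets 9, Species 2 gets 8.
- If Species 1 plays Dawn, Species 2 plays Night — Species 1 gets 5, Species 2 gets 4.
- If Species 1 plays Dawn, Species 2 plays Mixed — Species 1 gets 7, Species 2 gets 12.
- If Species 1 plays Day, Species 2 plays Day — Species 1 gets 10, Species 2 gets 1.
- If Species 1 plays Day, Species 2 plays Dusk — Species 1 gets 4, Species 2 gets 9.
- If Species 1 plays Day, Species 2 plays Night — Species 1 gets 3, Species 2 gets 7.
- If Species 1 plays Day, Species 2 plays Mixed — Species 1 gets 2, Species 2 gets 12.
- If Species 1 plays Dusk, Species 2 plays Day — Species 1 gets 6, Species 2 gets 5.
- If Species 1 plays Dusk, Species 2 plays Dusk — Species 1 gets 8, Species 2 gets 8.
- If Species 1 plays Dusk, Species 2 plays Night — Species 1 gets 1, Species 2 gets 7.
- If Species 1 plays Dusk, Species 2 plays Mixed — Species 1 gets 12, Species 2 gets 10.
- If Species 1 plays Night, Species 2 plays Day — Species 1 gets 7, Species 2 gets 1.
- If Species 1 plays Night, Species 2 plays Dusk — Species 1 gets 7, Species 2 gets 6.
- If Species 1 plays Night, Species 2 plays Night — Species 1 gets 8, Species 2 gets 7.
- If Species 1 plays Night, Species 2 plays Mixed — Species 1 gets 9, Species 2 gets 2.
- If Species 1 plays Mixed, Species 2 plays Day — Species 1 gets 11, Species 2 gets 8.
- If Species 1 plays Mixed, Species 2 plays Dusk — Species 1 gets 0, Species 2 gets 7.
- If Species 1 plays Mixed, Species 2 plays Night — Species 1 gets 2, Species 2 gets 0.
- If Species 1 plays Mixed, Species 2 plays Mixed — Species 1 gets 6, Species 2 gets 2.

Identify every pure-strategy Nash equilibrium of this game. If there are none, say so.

Check each profile: it is a Nash equilibrium iff no player can strictly gain by switching unilaterally.
(Dawn, Day): Species 1 can switch to Day (3 → 10). Not NE.
(Dawn, Dusk): Species 2 can switch to Day (8 → 10). Not NE.
(Dawn, Night): Species 1 can switch to Night (5 → 8). Not NE.
(Dawn, Mixed): Species 1 can switch to Dusk (7 → 12). Not NE.
(Day, Day): Species 1 can switch to Mixed (10 → 11). Not NE.
(Day, Dusk): Species 1 can switch to Dawn (4 → 9). Not NE.
(Day, Night): Species 1 can switch to Dawn (3 → 5). Not NE.
(Day, Mixed): Species 1 can switch to Dawn (2 → 7). Not NE.
(Dusk, Mixed): Species 1 gets 12, best alternative 9; Species 2 gets 10, best alternative 8. No profitable deviation — NE.
(Night, Night): Species 1 gets 8, best alternative 5; Species 2 gets 7, best alternative 6. No profitable deviation — NE.
(Mixed, Day): Species 1 gets 11, best alternative 10; Species 2 gets 8, best alternative 7. No profitable deviation — NE.
(The remaining 9 profiles each have a profitable deviation by the same check.)

The pure Nash equilibria are (Dusk, Mixed); (Night, Night); (Mixed, Day).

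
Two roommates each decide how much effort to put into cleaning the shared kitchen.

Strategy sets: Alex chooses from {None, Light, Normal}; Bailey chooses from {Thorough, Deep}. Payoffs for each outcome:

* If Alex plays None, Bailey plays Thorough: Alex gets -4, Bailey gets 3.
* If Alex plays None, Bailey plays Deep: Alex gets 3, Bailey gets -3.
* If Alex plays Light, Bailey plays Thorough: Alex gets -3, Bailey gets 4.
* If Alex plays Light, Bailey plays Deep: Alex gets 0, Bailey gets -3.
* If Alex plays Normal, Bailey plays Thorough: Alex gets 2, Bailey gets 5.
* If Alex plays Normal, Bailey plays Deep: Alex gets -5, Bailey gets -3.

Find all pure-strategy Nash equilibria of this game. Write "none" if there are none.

(None, Thorough): Alex can switch to Light (-4 → -3). Not NE.
(None, Deep): Bailey can switch to Thorough (-3 → 3). Not NE.
(Light, Thorough): Alex can switch to Normal (-3 → 2). Not NE.
(Light, Deep): Alex can switch to None (0 → 3). Not NE.
(Normal, Thorough): Alex gets 2, best alternative -3; Bailey gets 5, best alternative -3. No profitable deviation — NE.
(Normal, Deep): Alex can switch to None (-5 → 3). Not NE.

The unique pure-strategy Nash equilibrium is (Normal, Thorough).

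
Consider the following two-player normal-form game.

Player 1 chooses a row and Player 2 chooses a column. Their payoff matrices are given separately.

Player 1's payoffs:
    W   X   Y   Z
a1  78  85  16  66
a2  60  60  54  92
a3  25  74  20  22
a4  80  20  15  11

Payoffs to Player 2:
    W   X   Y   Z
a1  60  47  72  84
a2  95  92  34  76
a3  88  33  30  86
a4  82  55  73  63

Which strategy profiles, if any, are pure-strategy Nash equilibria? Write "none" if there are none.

Mark each player's best response to every combination of opponents' strategies; a profile where every player is best-responding is a pure Nash equilibrium.
Player 1 against W: payoffs 78, 60, 25, 80 → best response a4.
Player 1 against X: payoffs 85, 60, 74, 20 → best response a1.
Player 1 against Y: payoffs 16, 54, 20, 15 → best response a2.
Player 1 against Z: payoffs 66, 92, 22, 11 → best response a2.
Player 2 against a1: payoffs 60, 47, 72, 84 → best response Z.
Player 2 against a2: payoffs 95, 92, 34, 76 → best response W.
Player 2 against a3: payoffs 88, 33, 30, 86 → best response W.
Player 2 against a4: payoffs 82, 55, 73, 63 → best response W.
Mutual best responses: (a4, W).

Pure NE: (a4, W)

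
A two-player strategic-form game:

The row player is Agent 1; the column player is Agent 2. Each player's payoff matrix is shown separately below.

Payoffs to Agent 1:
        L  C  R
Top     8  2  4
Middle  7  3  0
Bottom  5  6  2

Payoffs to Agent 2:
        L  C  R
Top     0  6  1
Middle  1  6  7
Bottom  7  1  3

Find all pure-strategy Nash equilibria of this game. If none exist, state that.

This game has no pure Nash equilibrium.

Check each profile: it is a Nash equilibrium iff no player can strictly gain by switching unilaterally.
(Top, L): Agent 2 can switch to C (0 → 6). Not NE.
(Top, C): Agent 1 can switch to Middle (2 → 3). Not NE.
(Top, R): Agent 2 can switch to C (1 → 6). Not NE.
(Middle, L): Agent 1 can switch to Top (7 → 8). Not NE.
(Middle, C): Agent 1 can switch to Bottom (3 → 6). Not NE.
(Middle, R): Agent 1 can switch to Top (0 → 4). Not NE.
(Bottom, L): Agent 1 can switch to Top (5 → 8). Not NE.
(Bottom, C): Agent 2 can switch to L (1 → 7). Not NE.
(Bottom, R): Agent 1 can switch to Top (2 → 4). Not NE.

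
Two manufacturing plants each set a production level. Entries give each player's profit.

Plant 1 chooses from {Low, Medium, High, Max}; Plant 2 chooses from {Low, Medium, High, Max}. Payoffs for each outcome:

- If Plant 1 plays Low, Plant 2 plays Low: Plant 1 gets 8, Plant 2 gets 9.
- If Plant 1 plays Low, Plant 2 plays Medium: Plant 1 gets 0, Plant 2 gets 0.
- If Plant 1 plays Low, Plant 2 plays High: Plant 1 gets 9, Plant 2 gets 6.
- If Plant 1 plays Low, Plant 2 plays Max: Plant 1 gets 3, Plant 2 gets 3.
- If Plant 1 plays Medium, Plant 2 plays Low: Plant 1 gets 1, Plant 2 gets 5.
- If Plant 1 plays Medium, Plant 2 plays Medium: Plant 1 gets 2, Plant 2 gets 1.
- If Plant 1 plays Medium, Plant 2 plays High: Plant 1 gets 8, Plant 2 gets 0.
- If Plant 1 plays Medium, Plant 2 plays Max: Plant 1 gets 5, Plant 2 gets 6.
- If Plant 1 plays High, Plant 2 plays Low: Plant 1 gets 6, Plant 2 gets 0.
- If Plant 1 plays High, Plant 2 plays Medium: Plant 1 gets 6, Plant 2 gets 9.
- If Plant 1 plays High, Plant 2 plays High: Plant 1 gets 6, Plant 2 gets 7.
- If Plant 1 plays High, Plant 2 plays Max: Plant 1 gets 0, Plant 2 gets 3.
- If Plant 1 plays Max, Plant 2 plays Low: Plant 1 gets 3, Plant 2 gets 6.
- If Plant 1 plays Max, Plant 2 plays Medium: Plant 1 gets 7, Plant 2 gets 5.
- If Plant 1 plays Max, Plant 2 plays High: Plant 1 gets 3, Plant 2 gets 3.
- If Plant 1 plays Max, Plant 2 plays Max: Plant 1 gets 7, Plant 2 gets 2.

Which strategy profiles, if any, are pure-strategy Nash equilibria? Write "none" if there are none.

Pure NE: (Low, Low)

(Low, Low): Plant 1 gets 8, best alternative 6; Plant 2 gets 9, best alternative 6. No profitable deviation — NE.
(Low, Medium): Plant 1 can switch to Medium (0 → 2). Not NE.
(Low, High): Plant 2 can switch to Low (6 → 9). Not NE.
(Low, Max): Plant 1 can switch to Medium (3 → 5). Not NE.
(Medium, Low): Plant 1 can switch to Low (1 → 8). Not NE.
(Medium, Medium): Plant 1 can switch to High (2 → 6). Not NE.
(Medium, High): Plant 1 can switch to Low (8 → 9). Not NE.
(Medium, Max): Plant 1 can switch to Max (5 → 7). Not NE.
(High, Low): Plant 1 can switch to Low (6 → 8). Not NE.
(The remaining 7 profiles each have a profitable deviation by the same check.)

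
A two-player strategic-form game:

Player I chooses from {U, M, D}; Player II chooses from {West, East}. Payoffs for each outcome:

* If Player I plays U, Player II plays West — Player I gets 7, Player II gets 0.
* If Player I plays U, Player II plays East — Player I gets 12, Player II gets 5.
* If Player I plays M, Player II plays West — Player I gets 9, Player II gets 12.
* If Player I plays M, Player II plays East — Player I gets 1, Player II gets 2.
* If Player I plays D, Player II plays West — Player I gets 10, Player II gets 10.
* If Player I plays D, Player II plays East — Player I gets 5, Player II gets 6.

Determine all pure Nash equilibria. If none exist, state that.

(U, West): Player I can switch to M (7 → 9). Not NE.
(U, East): Player I gets 12, best alternative 5; Player II gets 5, best alternative 0. No profitable deviation — NE.
(M, West): Player I can switch to D (9 → 10). Not NE.
(M, East): Player I can switch to U (1 → 12). Not NE.
(D, West): Player I gets 10, best alternative 9; Player II gets 10, best alternative 6. No profitable deviation — NE.
(D, East): Player I can switch to U (5 → 12). Not NE.

The pure Nash equilibria are (U, East); (D, West).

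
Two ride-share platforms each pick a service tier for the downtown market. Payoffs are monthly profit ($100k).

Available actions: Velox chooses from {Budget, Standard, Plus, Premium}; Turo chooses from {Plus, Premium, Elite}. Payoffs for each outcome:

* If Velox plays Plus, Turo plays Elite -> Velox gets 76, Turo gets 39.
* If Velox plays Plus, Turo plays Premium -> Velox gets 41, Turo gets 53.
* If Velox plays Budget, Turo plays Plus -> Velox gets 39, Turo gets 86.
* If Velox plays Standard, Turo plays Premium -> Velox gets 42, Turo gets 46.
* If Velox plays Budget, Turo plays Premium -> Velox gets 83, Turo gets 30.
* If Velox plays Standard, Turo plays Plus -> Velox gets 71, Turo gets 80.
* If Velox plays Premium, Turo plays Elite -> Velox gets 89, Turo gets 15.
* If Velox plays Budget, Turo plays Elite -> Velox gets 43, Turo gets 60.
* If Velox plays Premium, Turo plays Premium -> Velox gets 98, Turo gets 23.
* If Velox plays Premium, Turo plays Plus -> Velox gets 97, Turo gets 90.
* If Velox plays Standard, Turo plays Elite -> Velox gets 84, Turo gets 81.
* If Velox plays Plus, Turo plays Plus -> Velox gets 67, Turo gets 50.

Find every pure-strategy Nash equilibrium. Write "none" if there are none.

(Budget, Plus): Velox can switch to Standard (39 → 71). Not NE.
(Budget, Premium): Velox can switch to Premium (83 → 98). Not NE.
(Budget, Elite): Velox can switch to Standard (43 → 84). Not NE.
(Standard, Plus): Velox can switch to Premium (71 → 97). Not NE.
(Standard, Premium): Velox can switch to Budget (42 → 83). Not NE.
(Standard, Elite): Velox can switch to Premium (84 → 89). Not NE.
(Premium, Plus): Velox gets 97, best alternative 71; Turo gets 90, best alternative 23. No profitable deviation — NE.
(The remaining 5 profiles each have a profitable deviation by the same check.)

(Premium, Plus)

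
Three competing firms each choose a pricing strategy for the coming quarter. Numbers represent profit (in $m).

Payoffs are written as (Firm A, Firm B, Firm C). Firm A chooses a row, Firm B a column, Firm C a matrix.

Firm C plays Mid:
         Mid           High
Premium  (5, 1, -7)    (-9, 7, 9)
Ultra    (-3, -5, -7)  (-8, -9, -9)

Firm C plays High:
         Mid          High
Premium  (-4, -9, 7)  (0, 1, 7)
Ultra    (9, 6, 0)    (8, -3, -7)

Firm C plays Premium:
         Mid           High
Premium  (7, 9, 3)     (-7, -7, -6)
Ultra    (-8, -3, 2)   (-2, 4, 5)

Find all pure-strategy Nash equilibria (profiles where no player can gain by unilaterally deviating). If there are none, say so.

Mark each player's best response to every combination of opponents' strategies; a profile where every player is best-responding is a pure Nash equilibrium.
Firm A against (Mid, Mid): payoffs 5, -3 → best response Premium.
Firm A against (Mid, High): payoffs -4, 9 → best response Ultra.
Firm A against (Mid, Premium): payoffs 7, -8 → best response Premium.
Firm A against (High, Mid): payoffs -9, -8 → best response Ultra.
Firm A against (High, High): payoffs 0, 8 → best response Ultra.
Firm A against (High, Premium): payoffs -7, -2 → best response Ultra.
Firm B against (Premium, Mid): payoffs 1, 7 → best response High.
Firm B against (Premium, High): payoffs -9, 1 → best response High.
Firm B against (Premium, Premium): payoffs 9, -7 → best response Mid.
Firm B against (Ultra, Mid): payoffs -5, -9 → best response Mid.
Firm B against (Ultra, High): payoffs 6, -3 → best response Mid.
Firm B against (Ultra, Premium): payoffs -3, 4 → best response High.
Firm C against (Premium, Mid): payoffs -7, 7, 3 → best response High.
Firm C against (Premium, High): payoffs 9, 7, -6 → best response Mid.
Firm C against (Ultra, Mid): payoffs -7, 0, 2 → best response Premium.
Firm C against (Ultra, High): payoffs -9, -7, 5 → best response Premium.
Mutual best responses: (Ultra, High, Premium).

(Ultra, High, Premium)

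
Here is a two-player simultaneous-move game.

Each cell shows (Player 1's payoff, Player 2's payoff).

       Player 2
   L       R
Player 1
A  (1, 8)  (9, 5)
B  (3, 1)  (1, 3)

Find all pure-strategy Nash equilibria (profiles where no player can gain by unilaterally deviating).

This game has no pure Nash equilibrium.

Player 1 against L: payoffs 1, 3 → best response B.
Player 1 against R: payoffs 9, 1 → best response A.
Player 2 against A: payoffs 8, 5 → best response L.
Player 2 against B: payoffs 1, 3 → best response R.
No profile is a mutual best response for all players.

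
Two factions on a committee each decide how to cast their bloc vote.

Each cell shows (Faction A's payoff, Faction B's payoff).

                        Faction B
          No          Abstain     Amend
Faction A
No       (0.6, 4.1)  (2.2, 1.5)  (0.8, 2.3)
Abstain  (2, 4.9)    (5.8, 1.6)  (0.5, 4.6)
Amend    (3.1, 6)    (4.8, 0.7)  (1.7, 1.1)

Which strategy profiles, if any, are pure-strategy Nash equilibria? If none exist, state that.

Pure NE: (Amend, No)

Faction A against No: payoffs 0.6, 2, 3.1 → best response Amend.
Faction A against Abstain: payoffs 2.2, 5.8, 4.8 → best response Abstain.
Faction A against Amend: payoffs 0.8, 0.5, 1.7 → best response Amend.
Faction B against No: payoffs 4.1, 1.5, 2.3 → best response No.
Faction B against Abstain: payoffs 4.9, 1.6, 4.6 → best response No.
Faction B against Amend: payoffs 6, 0.7, 1.1 → best response No.
Mutual best responses: (Amend, No).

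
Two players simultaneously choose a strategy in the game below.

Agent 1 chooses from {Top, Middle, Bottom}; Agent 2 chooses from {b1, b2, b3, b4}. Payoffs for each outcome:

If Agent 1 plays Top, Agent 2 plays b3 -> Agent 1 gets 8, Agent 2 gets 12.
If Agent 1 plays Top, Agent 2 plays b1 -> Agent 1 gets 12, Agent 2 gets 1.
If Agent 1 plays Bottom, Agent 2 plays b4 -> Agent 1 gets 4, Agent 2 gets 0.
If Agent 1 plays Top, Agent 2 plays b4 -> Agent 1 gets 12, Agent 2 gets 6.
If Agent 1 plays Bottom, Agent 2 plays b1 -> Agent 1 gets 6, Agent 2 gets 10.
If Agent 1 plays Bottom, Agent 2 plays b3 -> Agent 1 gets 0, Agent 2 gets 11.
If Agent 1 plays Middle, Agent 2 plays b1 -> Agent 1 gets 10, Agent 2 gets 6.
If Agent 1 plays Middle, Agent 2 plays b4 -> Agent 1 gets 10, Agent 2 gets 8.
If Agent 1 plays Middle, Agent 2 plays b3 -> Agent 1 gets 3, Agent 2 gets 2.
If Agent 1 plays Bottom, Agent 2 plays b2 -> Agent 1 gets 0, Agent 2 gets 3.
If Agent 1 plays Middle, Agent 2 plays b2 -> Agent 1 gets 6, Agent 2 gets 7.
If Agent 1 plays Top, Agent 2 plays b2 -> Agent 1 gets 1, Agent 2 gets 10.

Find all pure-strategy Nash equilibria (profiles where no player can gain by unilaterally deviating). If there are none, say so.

The unique pure-strategy Nash equilibrium is (Top, b3).

For each player, find the best response to each opponent profile; mutual best responses are the pure NE.
Agent 1 against b1: payoffs 12, 10, 6 → best response Top.
Agent 1 against b2: payoffs 1, 6, 0 → best response Middle.
Agent 1 against b3: payoffs 8, 3, 0 → best response Top.
Agent 1 against b4: payoffs 12, 10, 4 → best response Top.
Agent 2 against Top: payoffs 1, 10, 12, 6 → best response b3.
Agent 2 against Middle: payoffs 6, 7, 2, 8 → best response b4.
Agent 2 against Bottom: payoffs 10, 3, 11, 0 → best response b3.
Mutual best responses: (Top, b3).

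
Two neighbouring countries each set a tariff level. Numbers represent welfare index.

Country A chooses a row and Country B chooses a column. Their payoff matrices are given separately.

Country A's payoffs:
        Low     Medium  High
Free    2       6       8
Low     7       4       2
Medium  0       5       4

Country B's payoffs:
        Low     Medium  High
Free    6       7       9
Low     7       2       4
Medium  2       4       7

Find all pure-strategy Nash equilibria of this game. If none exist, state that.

Country A against Low: payoffs 2, 7, 0 → best response Low.
Country A against Medium: payoffs 6, 4, 5 → best response Free.
Country A against High: payoffs 8, 2, 4 → best response Free.
Country B against Free: payoffs 6, 7, 9 → best response High.
Country B against Low: payoffs 7, 2, 4 → best response Low.
Country B against Medium: payoffs 2, 4, 7 → best response High.
Mutual best responses: (Free, High); (Low, Low).

(Free, High); (Low, Low)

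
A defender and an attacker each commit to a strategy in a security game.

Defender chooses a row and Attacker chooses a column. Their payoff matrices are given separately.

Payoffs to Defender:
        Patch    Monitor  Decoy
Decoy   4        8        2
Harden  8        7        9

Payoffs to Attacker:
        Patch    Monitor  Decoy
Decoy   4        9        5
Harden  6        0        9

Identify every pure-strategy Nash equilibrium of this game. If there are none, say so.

The pure Nash equilibria are (Decoy, Monitor) and (Harden, Decoy).

Defender against Patch: payoffs 4, 8 → best response Harden.
Defender against Monitor: payoffs 8, 7 → best response Decoy.
Defender against Decoy: payoffs 2, 9 → best response Harden.
Attacker against Decoy: payoffs 4, 9, 5 → best response Monitor.
Attacker against Harden: payoffs 6, 0, 9 → best response Decoy.
Mutual best responses: (Decoy, Monitor); (Harden, Decoy).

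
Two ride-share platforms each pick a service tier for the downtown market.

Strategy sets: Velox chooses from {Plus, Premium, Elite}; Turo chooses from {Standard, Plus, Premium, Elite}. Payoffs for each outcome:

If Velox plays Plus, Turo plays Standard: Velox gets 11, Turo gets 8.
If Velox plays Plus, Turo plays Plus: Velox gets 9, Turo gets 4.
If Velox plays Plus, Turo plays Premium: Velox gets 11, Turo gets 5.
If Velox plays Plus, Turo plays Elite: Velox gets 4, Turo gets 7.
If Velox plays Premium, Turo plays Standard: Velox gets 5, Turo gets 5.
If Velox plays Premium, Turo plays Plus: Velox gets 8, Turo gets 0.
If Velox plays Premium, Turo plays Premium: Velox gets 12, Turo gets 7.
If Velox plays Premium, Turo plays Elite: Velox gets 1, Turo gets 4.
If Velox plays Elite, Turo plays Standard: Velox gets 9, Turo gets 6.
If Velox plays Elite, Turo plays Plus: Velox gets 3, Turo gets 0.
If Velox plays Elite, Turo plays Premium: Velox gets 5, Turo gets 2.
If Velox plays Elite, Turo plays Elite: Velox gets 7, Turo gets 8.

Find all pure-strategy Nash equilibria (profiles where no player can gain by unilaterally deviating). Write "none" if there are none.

(Plus, Standard): Velox gets 11, best alternative 9; Turo gets 8, best alternative 7. No profitable deviation — NE.
(Plus, Plus): Turo can switch to Standard (4 → 8). Not NE.
(Plus, Premium): Velox can switch to Premium (11 → 12). Not NE.
(Plus, Elite): Velox can switch to Elite (4 → 7). Not NE.
(Premium, Standard): Velox can switch to Plus (5 → 11). Not NE.
(Premium, Plus): Velox can switch to Plus (8 → 9). Not NE.
(Premium, Premium): Velox gets 12, best alternative 11; Turo gets 7, best alternative 5. No profitable deviation — NE.
(Premium, Elite): Velox can switch to Plus (1 → 4). Not NE.
(Elite, Standard): Velox can switch to Plus (9 → 11). Not NE.
(Elite, Plus): Velox can switch to Plus (3 → 9). Not NE.
(Elite, Elite): Velox gets 7, best alternative 4; Turo gets 8, best alternative 6. No profitable deviation — NE.
(The remaining 1 profile has a profitable deviation by the same check.)

Pure-strategy Nash equilibria: (Plus, Standard), (Premium, Premium), (Elite, Elite)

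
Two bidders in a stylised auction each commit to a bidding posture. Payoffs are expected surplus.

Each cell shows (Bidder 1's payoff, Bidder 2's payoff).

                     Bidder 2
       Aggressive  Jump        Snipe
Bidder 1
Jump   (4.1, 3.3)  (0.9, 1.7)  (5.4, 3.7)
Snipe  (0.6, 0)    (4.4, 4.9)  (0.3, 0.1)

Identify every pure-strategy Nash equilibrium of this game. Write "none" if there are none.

(Jump, Aggressive): Bidder 2 can switch to Snipe (3.3 → 3.7). Not NE.
(Jump, Jump): Bidder 1 can switch to Snipe (0.9 → 4.4). Not NE.
(Jump, Snipe): Bidder 1 gets 5.4, best alternative 0.3; Bidder 2 gets 3.7, best alternative 3.3. No profitable deviation — NE.
(Snipe, Aggressive): Bidder 1 can switch to Jump (0.6 → 4.1). Not NE.
(Snipe, Jump): Bidder 1 gets 4.4, best alternative 0.9; Bidder 2 gets 4.9, best alternative 0.1. No profitable deviation — NE.
(Snipe, Snipe): Bidder 1 can switch to Jump (0.3 → 5.4). Not NE.

The pure Nash equilibria are (Jump, Snipe) and (Snipe, Jump).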